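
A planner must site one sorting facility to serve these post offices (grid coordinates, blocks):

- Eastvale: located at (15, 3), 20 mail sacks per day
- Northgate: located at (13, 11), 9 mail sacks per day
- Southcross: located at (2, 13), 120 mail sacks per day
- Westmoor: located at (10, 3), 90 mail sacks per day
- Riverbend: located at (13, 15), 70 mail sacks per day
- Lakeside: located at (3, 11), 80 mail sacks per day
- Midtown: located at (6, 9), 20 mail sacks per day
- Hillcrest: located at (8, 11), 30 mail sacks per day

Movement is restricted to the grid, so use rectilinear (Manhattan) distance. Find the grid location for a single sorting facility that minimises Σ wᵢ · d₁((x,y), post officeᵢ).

Manhattan distance separates: Σwᵢ(|x−xᵢ|+|y−yᵢ|) = Σwᵢ|x−xᵢ| + Σwᵢ|y−yᵢ|, so x and y are optimised independently as 1-D weighted medians.
Total weight W = 439; half = 219.5.
x-coordinate, sorted with cumulative weight:
  x=2 (Southcross, w=120) cum 120
  x=3 (Lakeside, w=80) cum 200
  x=6 (Midtown, w=20) cum 220  ← median
  x=8 (Hillcrest, w=30) cum 250
  x=10 (Westmoor, w=90) cum 340
  x=13 (Northgate, w=9) cum 349
  x=13 (Riverbend, w=70) cum 419
  x=15 (Eastvale, w=20) cum 439
⇒ x* = 6
y-coordinate, sorted with cumulative weight:
  y=3 (Eastvale, w=20) cum 20
  y=3 (Westmoor, w=90) cum 110
  y=9 (Midtown, w=20) cum 130
  y=11 (Northgate, w=9) cum 139
  y=11 (Lakeside, w=80) cum 219
  y=11 (Hillcrest, w=30) cum 249  ← median
  y=13 (Southcross, w=120) cum 369
  y=15 (Riverbend, w=70) cum 439
⇒ y* = 11

(6, 11)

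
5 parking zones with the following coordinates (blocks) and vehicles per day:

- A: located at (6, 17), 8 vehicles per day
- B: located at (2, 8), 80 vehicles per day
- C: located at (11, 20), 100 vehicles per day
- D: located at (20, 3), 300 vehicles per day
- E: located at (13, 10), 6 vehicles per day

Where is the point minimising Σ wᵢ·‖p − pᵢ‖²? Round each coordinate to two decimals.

The minimiser of Σwᵢ‖p−pᵢ‖² is the weighted centroid p* = (Σwᵢpᵢ)/(Σwᵢ).
Σwᵢ = 494.
Σwᵢxᵢ = 8·6 + 80·2 + 100·11 + 300·20 + 6·13 = 7386.
Σwᵢyᵢ = 8·17 + 80·8 + 100·20 + 300·3 + 6·10 = 3736.
x* = 7386/494 = 14.95, y* = 3736/494 = 7.56.

(14.95, 7.56)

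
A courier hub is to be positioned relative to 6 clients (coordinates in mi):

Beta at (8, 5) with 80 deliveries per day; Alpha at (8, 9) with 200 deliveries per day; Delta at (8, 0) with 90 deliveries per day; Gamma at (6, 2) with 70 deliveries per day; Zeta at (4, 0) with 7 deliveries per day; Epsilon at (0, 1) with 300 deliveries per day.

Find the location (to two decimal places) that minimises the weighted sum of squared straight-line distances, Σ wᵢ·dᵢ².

(4.56, 3.53)

The minimiser of Σwᵢ‖p−pᵢ‖² is the weighted centroid p* = (Σwᵢpᵢ)/(Σwᵢ).
Σwᵢ = 747.
Σwᵢxᵢ = 80·8 + 200·8 + 90·8 + 70·6 + 7·4 + 300·0 = 3408.
Σwᵢyᵢ = 80·5 + 200·9 + 90·0 + 70·2 + 7·0 + 300·1 = 2640.
x* = 3408/747 = 4.56, y* = 2640/747 = 3.53.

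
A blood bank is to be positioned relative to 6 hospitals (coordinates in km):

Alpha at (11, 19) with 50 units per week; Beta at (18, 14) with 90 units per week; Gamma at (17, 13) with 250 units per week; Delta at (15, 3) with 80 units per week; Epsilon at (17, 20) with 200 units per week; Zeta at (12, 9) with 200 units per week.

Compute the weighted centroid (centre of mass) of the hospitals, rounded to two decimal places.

The minimiser of Σwᵢ‖p−pᵢ‖² is the weighted centroid p* = (Σwᵢpᵢ)/(Σwᵢ).
Σwᵢ = 870.
Σwᵢxᵢ = 50·11 + 90·18 + 250·17 + 80·15 + 200·17 + 200·12 = 13420.
Σwᵢyᵢ = 50·19 + 90·14 + 250·13 + 80·3 + 200·20 + 200·9 = 11500.
x* = 13420/870 = 15.43, y* = 11500/870 = 13.22.

(15.43, 13.22)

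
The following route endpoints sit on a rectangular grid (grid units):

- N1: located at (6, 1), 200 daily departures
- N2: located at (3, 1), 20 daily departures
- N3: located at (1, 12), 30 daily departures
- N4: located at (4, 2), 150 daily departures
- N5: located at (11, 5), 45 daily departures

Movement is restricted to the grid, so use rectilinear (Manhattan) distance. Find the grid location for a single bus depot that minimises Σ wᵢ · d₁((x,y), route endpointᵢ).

Manhattan distance separates: Σwᵢ(|x−xᵢ|+|y−yᵢ|) = Σwᵢ|x−xᵢ| + Σwᵢ|y−yᵢ|, so x and y are optimised independently as 1-D weighted medians.
Total weight W = 445; half = 222.5.
x-coordinate, sorted with cumulative weight:
  x=1 (N3, w=30) cum 30
  x=3 (N2, w=20) cum 50
  x=4 (N4, w=150) cum 200
  x=6 (N1, w=200) cum 400  ← median
  x=11 (N5, w=45) cum 445
⇒ x* = 6
y-coordinate, sorted with cumulative weight:
  y=1 (N1, w=200) cum 200
  y=1 (N2, w=20) cum 220
  y=2 (N4, w=150) cum 370  ← median
  y=5 (N5, w=45) cum 415
  y=12 (N3, w=30) cum 445
⇒ y* = 2

(6, 2)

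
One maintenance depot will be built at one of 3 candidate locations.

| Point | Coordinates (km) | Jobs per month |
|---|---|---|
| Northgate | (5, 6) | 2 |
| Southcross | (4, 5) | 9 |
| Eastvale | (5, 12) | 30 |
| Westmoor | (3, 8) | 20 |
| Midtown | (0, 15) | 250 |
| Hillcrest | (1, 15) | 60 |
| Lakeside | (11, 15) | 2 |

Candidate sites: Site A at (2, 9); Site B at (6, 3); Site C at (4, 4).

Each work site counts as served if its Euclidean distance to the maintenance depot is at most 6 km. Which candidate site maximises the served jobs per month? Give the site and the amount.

Coverage radius r = 6 km; a point is covered iff (Δx)²+(Δy)² ≤ 6² = 36.
  Site A (2, 9): covers {Northgate, Southcross, Eastvale, Westmoor} → 61
  Site B (6, 3): covers {Northgate, Southcross, Westmoor} → 31
  Site C (4, 4): covers {Northgate, Southcross, Westmoor} → 31
Maximum coverage at Site A: 61 jobs per month.

Site A, covering 61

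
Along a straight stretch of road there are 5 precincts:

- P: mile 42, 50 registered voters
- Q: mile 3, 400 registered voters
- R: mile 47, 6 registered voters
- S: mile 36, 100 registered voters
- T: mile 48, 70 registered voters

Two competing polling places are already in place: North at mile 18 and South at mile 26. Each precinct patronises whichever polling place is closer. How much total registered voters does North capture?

The indifferent point is the midpoint (18+26)/2 = 22; precincts left of it (closer to North at 18) go to North, those right go to South.
  Q at 3 (w=400) → North
  S at 36 (w=100) → South
  P at 42 (w=50) → South
  R at 47 (w=6) → South
  T at 48 (w=70) → South
North captures 400; South captures 226.

400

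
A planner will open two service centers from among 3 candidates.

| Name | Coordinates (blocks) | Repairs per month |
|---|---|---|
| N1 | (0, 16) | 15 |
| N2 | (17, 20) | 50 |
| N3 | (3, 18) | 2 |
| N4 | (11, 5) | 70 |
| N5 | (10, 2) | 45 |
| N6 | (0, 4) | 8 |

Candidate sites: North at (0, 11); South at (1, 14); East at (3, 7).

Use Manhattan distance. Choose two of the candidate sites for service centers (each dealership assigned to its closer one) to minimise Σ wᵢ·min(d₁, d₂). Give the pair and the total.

Evaluate every pair (each demand assigned to the nearer of the two):
  {South, East}: total = 2445
  {North, East}: total = 2683
  {North, South}: total = 3258
Best pair: {South, East} with total 2445.

{South, East}, total 2445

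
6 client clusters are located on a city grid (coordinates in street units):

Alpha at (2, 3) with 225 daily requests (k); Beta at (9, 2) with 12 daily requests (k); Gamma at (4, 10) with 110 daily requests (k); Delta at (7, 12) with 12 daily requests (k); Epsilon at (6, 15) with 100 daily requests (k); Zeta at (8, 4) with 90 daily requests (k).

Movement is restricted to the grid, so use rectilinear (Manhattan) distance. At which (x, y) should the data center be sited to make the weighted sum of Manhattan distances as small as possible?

(4, 4)

Manhattan distance separates: Σwᵢ(|x−xᵢ|+|y−yᵢ|) = Σwᵢ|x−xᵢ| + Σwᵢ|y−yᵢ|, so x and y are optimised independently as 1-D weighted medians.
Total weight W = 549; half = 274.5.
x-coordinate, sorted with cumulative weight:
  x=2 (Alpha, w=225) cum 225
  x=4 (Gamma, w=110) cum 335  ← median
  x=6 (Epsilon, w=100) cum 435
  x=7 (Delta, w=12) cum 447
  x=8 (Zeta, w=90) cum 537
  x=9 (Beta, w=12) cum 549
⇒ x* = 4
y-coordinate, sorted with cumulative weight:
  y=2 (Beta, w=12) cum 12
  y=3 (Alpha, w=225) cum 237
  y=4 (Zeta, w=90) cum 327  ← median
  y=10 (Gamma, w=110) cum 437
  y=12 (Delta, w=12) cum 449
  y=15 (Epsilon, w=100) cum 549
⇒ y* = 4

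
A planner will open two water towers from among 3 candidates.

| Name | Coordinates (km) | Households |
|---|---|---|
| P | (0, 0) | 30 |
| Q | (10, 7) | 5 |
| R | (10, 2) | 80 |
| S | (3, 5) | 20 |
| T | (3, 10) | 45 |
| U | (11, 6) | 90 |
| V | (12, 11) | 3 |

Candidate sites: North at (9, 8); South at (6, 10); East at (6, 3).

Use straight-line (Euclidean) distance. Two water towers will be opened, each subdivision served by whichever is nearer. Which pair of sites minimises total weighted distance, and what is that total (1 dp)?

Evaluate every pair (each demand assigned to the nearer of the two):
  {North, East}: total = 1162.2
  {South, East}: total = 1306.2
  {North, South}: total = 1362.5
Best pair: {North, East} with total 1162.2.

{North, East}, total 1162.2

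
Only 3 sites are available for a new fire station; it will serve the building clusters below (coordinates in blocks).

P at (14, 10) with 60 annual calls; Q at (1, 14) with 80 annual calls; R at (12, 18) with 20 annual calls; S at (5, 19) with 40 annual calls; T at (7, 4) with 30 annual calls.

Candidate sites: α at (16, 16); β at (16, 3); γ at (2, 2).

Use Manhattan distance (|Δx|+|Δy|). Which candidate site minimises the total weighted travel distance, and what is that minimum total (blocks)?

Total weighted distance at each candidate:
  α (16, 16): total = 3150
  β (16, 3): total = 4380
  γ (2, 2): total = 3770
Minimum is at α with total 3150 blocks.

α, total 3150 blocks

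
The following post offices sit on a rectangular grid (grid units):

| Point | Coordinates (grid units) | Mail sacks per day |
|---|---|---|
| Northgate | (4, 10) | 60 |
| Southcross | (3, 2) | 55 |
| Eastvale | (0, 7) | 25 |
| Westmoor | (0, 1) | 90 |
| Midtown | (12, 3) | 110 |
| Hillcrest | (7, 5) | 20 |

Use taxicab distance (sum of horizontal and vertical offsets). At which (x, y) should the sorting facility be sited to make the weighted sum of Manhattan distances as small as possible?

(4, 3)

Manhattan distance separates: Σwᵢ(|x−xᵢ|+|y−yᵢ|) = Σwᵢ|x−xᵢ| + Σwᵢ|y−yᵢ|, so x and y are optimised independently as 1-D weighted medians.
Total weight W = 360; half = 180.
x-coordinate, sorted with cumulative weight:
  x=0 (Eastvale, w=25) cum 25
  x=0 (Westmoor, w=90) cum 115
  x=3 (Southcross, w=55) cum 170
  x=4 (Northgate, w=60) cum 230  ← median
  x=7 (Hillcrest, w=20) cum 250
  x=12 (Midtown, w=110) cum 360
⇒ x* = 4
y-coordinate, sorted with cumulative weight:
  y=1 (Westmoor, w=90) cum 90
  y=2 (Southcross, w=55) cum 145
  y=3 (Midtown, w=110) cum 255  ← median
  y=5 (Hillcrest, w=20) cum 275
  y=7 (Eastvale, w=25) cum 300
  y=10 (Northgate, w=60) cum 360
⇒ y* = 3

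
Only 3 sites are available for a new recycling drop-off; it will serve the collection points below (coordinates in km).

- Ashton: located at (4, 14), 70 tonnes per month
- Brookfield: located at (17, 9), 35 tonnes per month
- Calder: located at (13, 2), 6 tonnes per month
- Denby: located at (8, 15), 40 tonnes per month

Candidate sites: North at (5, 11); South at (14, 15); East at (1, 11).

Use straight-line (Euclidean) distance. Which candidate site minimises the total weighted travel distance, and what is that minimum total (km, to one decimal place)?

North, total 919.4 km

Total weighted distance at each candidate:
  North (5, 11): total = 919.4
  South (14, 15): total = 1256.5
  East (1, 11): total = 1273.8
Minimum is at North with total 919.4 km.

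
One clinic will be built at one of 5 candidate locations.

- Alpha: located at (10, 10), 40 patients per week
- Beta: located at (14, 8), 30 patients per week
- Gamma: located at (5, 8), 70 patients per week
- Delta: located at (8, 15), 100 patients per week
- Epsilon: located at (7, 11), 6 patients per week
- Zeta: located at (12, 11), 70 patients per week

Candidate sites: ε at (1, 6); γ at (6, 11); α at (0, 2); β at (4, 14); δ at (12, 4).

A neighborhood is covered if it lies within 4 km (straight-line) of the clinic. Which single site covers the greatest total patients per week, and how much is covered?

γ, covering 76

Coverage radius r = 4 km; a point is covered iff (Δx)²+(Δy)² ≤ 4² = 16.
  ε (1, 6): covers {none} → 0
  γ (6, 11): covers {Gamma, Epsilon} → 76
  α (0, 2): covers {none} → 0
  β (4, 14): covers {none} → 0
  δ (12, 4): covers {none} → 0
Maximum coverage at γ: 76 patients per week.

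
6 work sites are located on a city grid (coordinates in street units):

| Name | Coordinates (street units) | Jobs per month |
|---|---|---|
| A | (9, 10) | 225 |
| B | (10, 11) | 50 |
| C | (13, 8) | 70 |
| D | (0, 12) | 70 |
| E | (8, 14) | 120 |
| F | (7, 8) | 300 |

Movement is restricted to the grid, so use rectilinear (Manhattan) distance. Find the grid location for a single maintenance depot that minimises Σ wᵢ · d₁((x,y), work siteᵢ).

Manhattan distance separates: Σwᵢ(|x−xᵢ|+|y−yᵢ|) = Σwᵢ|x−xᵢ| + Σwᵢ|y−yᵢ|, so x and y are optimised independently as 1-D weighted medians.
Total weight W = 835; half = 417.5.
x-coordinate, sorted with cumulative weight:
  x=0 (D, w=70) cum 70
  x=7 (F, w=300) cum 370
  x=8 (E, w=120) cum 490  ← median
  x=9 (A, w=225) cum 715
  x=10 (B, w=50) cum 765
  x=13 (C, w=70) cum 835
⇒ x* = 8
y-coordinate, sorted with cumulative weight:
  y=8 (C, w=70) cum 70
  y=8 (F, w=300) cum 370
  y=10 (A, w=225) cum 595  ← median
  y=11 (B, w=50) cum 645
  y=12 (D, w=70) cum 715
  y=14 (E, w=120) cum 835
⇒ y* = 10

(8, 10)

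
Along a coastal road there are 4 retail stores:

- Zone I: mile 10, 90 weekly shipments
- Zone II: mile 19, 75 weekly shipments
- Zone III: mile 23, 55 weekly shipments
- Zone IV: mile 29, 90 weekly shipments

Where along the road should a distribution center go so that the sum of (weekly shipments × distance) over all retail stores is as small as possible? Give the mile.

For a sum of weighted absolute distances on a line, the optimum is the weighted median (not the mean). Total weight W = 310; half-weight = 155.
Sort by position and accumulate weight:
  mile 10 (Zone I, w=90) → cum 90
  mile 19 (Zone II, w=75) → cum 165  ≥ 155 → median here
  mile 23 (Zone III, w=55) → cum 220
  mile 29 (Zone IV, w=90) → cum 310
Optimal location: mile 19.

x = 19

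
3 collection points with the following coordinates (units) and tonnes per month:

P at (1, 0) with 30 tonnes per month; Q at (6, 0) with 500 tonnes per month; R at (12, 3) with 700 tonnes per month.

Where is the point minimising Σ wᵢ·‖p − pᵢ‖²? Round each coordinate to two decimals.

(9.29, 1.71)

The minimiser of Σwᵢ‖p−pᵢ‖² is the weighted centroid p* = (Σwᵢpᵢ)/(Σwᵢ).
Σwᵢ = 1230.
Σwᵢxᵢ = 30·1 + 500·6 + 700·12 = 11430.
Σwᵢyᵢ = 30·0 + 500·0 + 700·3 = 2100.
x* = 11430/1230 = 9.29, y* = 2100/1230 = 1.71.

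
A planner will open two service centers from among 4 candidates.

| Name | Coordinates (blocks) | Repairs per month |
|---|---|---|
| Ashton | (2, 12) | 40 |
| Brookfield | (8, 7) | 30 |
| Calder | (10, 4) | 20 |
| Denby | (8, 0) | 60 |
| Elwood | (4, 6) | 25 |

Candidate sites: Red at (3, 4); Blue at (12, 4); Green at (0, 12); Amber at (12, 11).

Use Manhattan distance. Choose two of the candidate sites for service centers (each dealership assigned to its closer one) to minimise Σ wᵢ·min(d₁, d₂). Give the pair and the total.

{Blue, Green}, total 1060

Evaluate every pair (each demand assigned to the nearer of the two):
  {Blue, Green}: total = 1060
  {Red, Green}: total = 1075
  {Red, Blue}: total = 1165
  {Red, Amber}: total = 1355
  {Blue, Amber}: total = 1420
  {Green, Amber}: total = 1650
Best pair: {Blue, Green} with total 1060.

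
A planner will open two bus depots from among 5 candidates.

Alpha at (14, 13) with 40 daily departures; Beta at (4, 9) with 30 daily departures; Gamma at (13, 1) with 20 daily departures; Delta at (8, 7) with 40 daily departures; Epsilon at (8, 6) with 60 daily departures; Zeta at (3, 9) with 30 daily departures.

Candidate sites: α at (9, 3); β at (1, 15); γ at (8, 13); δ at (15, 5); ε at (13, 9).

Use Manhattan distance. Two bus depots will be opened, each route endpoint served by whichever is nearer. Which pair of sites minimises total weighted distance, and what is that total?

Evaluate every pair (each demand assigned to the nearer of the two):
  {α, γ}: total = 1310
  {α, ε}: total = 1330
  {γ, δ}: total = 1530
  {γ, ε}: total = 1530
  {α, δ}: total = 1610
  {β, ε}: total = 1630
  {δ, ε}: total = 1650
  {α, β}: total = 1670
  {β, γ}: total = 1720
  {β, δ}: total = 1830
Best pair: {α, γ} with total 1310.

{α, γ}, total 1310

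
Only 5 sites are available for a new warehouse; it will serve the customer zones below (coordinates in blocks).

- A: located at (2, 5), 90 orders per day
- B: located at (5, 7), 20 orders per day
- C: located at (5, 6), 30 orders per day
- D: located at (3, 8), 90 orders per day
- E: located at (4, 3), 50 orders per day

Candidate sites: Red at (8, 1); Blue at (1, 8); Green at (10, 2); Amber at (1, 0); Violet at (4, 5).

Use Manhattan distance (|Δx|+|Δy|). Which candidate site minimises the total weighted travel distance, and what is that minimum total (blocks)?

Total weighted distance at each candidate:
  Red (8, 1): total = 2700
  Blue (1, 8): total = 1220
  Green (10, 2): total = 2980
  Amber (1, 0): total = 2260
  Violet (4, 5): total = 760
Minimum is at Violet with total 760 blocks.

Violet, total 760 blocks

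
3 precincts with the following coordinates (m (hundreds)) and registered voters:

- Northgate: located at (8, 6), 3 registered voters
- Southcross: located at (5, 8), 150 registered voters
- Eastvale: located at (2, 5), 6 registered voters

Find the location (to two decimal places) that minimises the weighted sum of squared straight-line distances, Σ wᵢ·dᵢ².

The minimiser of Σwᵢ‖p−pᵢ‖² is the weighted centroid p* = (Σwᵢpᵢ)/(Σwᵢ).
Σwᵢ = 159.
Σwᵢxᵢ = 3·8 + 150·5 + 6·2 = 786.
Σwᵢyᵢ = 3·6 + 150·8 + 6·5 = 1248.
x* = 786/159 = 4.94, y* = 1248/159 = 7.85.

(4.94, 7.85)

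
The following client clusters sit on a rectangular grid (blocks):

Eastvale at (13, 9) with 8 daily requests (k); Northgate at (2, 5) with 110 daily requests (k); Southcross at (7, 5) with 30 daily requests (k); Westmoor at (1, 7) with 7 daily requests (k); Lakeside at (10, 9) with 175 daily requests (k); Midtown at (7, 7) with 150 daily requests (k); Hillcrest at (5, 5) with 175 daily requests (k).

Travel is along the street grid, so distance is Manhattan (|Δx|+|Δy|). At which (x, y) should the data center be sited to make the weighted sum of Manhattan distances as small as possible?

(7, 7)

Manhattan distance separates: Σwᵢ(|x−xᵢ|+|y−yᵢ|) = Σwᵢ|x−xᵢ| + Σwᵢ|y−yᵢ|, so x and y are optimised independently as 1-D weighted medians.
Total weight W = 655; half = 327.5.
x-coordinate, sorted with cumulative weight:
  x=1 (Westmoor, w=7) cum 7
  x=2 (Northgate, w=110) cum 117
  x=5 (Hillcrest, w=175) cum 292
  x=7 (Southcross, w=30) cum 322
  x=7 (Midtown, w=150) cum 472  ← median
  x=10 (Lakeside, w=175) cum 647
  x=13 (Eastvale, w=8) cum 655
⇒ x* = 7
y-coordinate, sorted with cumulative weight:
  y=5 (Northgate, w=110) cum 110
  y=5 (Southcross, w=30) cum 140
  y=5 (Hillcrest, w=175) cum 315
  y=7 (Westmoor, w=7) cum 322
  y=7 (Midtown, w=150) cum 472  ← median
  y=9 (Eastvale, w=8) cum 480
  y=9 (Lakeside, w=175) cum 655
⇒ y* = 7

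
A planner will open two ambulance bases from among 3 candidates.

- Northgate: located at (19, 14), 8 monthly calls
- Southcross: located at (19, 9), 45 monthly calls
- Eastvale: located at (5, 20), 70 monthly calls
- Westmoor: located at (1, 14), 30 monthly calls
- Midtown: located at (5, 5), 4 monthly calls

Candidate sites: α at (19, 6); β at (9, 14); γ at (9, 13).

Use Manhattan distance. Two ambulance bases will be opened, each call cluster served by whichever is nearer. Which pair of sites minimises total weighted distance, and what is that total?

{α, β}, total 1191

Evaluate every pair (each demand assigned to the nearer of the two):
  {α, β}: total = 1191
  {α, γ}: total = 1287
  {β, γ}: total = 1698
Best pair: {α, β} with total 1191.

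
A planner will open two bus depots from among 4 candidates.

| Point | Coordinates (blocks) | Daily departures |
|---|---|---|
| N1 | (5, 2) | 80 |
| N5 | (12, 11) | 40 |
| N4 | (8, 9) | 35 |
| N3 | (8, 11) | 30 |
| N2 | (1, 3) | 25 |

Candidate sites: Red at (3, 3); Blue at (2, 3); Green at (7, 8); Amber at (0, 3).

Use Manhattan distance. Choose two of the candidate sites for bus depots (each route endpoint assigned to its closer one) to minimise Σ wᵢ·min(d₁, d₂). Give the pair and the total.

{Red, Green}, total 800

Evaluate every pair (each demand assigned to the nearer of the two):
  {Red, Green}: total = 800
  {Blue, Green}: total = 855
  {Green, Amber}: total = 1015
  {Red, Blue}: total = 1720
  {Red, Amber}: total = 1720
  {Blue, Amber}: total = 1905
Best pair: {Red, Green} with total 800.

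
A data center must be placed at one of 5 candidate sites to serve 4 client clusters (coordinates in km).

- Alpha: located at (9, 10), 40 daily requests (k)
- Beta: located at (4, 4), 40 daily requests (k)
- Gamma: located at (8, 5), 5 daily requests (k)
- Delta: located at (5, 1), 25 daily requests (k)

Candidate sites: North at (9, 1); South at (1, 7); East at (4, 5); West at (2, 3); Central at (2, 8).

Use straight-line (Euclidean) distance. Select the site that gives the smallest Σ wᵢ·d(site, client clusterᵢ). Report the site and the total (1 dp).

East, total 445.9 km

Total weighted distance at each candidate:
  North (9, 1): total = 713.9
  South (1, 7): total = 728.1
  East (4, 5): total = 445.9
  West (2, 3): total = 607.2
  Central (2, 8): total = 694.0
Minimum is at East with total 445.9 km.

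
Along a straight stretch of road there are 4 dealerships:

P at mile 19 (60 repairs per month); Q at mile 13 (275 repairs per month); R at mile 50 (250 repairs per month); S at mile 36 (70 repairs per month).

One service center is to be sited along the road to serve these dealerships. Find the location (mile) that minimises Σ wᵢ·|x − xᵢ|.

x = 19

For a sum of weighted absolute distances on a line, the optimum is the weighted median (not the mean). Total weight W = 655; half-weight = 327.5.
Sort by position and accumulate weight:
  mile 13 (Q, w=275) → cum 275
  mile 19 (P, w=60) → cum 335  ≥ 327.5 → median here
  mile 36 (S, w=70) → cum 405
  mile 50 (R, w=250) → cum 655
Optimal location: mile 19.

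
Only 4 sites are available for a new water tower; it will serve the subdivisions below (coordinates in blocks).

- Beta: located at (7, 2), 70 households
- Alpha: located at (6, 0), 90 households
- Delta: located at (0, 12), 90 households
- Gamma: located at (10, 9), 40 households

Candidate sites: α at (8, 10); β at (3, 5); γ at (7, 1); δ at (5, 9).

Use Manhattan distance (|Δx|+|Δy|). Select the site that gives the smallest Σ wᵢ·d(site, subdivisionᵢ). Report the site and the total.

Total weighted distance at each candidate:
  α (8, 10): total = 2730
  β (3, 5): total = 2550
  γ (7, 1): total = 2310
  δ (5, 9): total = 2450
Minimum is at γ with total 2310 blocks.

γ, total 2310 blocks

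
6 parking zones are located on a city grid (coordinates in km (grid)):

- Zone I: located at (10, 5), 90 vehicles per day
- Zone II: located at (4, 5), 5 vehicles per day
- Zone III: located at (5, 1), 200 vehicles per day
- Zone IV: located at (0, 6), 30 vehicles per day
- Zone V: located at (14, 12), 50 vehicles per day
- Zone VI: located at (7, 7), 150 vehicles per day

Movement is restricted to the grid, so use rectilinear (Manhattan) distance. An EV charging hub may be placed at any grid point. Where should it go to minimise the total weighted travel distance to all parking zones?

(7, 5)

Manhattan distance separates: Σwᵢ(|x−xᵢ|+|y−yᵢ|) = Σwᵢ|x−xᵢ| + Σwᵢ|y−yᵢ|, so x and y are optimised independently as 1-D weighted medians.
Total weight W = 525; half = 262.5.
x-coordinate, sorted with cumulative weight:
  x=0 (Zone IV, w=30) cum 30
  x=4 (Zone II, w=5) cum 35
  x=5 (Zone III, w=200) cum 235
  x=7 (Zone VI, w=150) cum 385  ← median
  x=10 (Zone I, w=90) cum 475
  x=14 (Zone V, w=50) cum 525
⇒ x* = 7
y-coordinate, sorted with cumulative weight:
  y=1 (Zone III, w=200) cum 200
  y=5 (Zone I, w=90) cum 290  ← median
  y=5 (Zone II, w=5) cum 295
  y=6 (Zone IV, w=30) cum 325
  y=7 (Zone VI, w=150) cum 475
  y=12 (Zone V, w=50) cum 525
⇒ y* = 5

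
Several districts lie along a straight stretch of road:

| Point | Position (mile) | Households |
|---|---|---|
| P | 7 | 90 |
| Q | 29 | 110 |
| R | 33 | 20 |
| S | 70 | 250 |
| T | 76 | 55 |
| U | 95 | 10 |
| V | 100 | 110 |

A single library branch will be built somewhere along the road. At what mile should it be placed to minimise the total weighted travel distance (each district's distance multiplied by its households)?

x = 70

For a sum of weighted absolute distances on a line, the optimum is the weighted median (not the mean). Total weight W = 645; half-weight = 322.5.
Sort by position and accumulate weight:
  mile 7 (P, w=90) → cum 90
  mile 29 (Q, w=110) → cum 200
  mile 33 (R, w=20) → cum 220
  mile 70 (S, w=250) → cum 470  ≥ 322.5 → median here
  mile 76 (T, w=55) → cum 525
  mile 95 (U, w=10) → cum 535
  mile 100 (V, w=110) → cum 645
Optimal location: mile 70.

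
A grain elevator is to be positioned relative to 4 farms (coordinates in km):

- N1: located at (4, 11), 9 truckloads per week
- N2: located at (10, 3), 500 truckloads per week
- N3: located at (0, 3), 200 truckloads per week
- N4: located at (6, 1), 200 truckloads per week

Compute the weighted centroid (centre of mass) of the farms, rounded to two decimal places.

(6.86, 2.64)

The minimiser of Σwᵢ‖p−pᵢ‖² is the weighted centroid p* = (Σwᵢpᵢ)/(Σwᵢ).
Σwᵢ = 909.
Σwᵢxᵢ = 9·4 + 500·10 + 200·0 + 200·6 = 6236.
Σwᵢyᵢ = 9·11 + 500·3 + 200·3 + 200·1 = 2399.
x* = 6236/909 = 6.86, y* = 2399/909 = 2.64.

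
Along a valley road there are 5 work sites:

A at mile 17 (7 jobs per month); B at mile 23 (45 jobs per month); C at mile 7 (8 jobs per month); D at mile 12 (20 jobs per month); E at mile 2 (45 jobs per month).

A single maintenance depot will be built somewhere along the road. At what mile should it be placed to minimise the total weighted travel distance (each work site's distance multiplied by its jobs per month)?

For a sum of weighted absolute distances on a line, the optimum is the weighted median (not the mean). Total weight W = 125; half-weight = 62.5.
Sort by position and accumulate weight:
  mile 2 (E, w=45) → cum 45
  mile 7 (C, w=8) → cum 53
  mile 12 (D, w=20) → cum 73  ≥ 62.5 → median here
  mile 17 (A, w=7) → cum 80
  mile 23 (B, w=45) → cum 125
Optimal location: mile 12.

x = 12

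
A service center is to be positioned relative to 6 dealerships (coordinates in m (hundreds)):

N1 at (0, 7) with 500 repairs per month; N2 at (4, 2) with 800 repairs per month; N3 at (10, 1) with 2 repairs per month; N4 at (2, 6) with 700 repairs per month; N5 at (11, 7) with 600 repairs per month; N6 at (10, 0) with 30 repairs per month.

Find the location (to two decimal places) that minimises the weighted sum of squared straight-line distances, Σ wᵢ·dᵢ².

The minimiser of Σwᵢ‖p−pᵢ‖² is the weighted centroid p* = (Σwᵢpᵢ)/(Σwᵢ).
Σwᵢ = 2632.
Σwᵢxᵢ = 500·0 + 800·4 + 2·10 + 700·2 + 600·11 + 30·10 = 11520.
Σwᵢyᵢ = 500·7 + 800·2 + 2·1 + 700·6 + 600·7 + 30·0 = 13502.
x* = 11520/2632 = 4.38, y* = 13502/2632 = 5.13.

(4.38, 5.13)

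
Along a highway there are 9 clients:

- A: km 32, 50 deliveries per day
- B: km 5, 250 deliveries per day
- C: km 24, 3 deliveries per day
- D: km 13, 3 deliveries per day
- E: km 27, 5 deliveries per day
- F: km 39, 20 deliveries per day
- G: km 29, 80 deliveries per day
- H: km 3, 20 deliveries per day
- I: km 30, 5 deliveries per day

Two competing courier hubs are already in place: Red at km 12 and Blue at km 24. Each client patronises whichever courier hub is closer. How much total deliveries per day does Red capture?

The indifferent point is the midpoint (12+24)/2 = 18; clients left of it (closer to Red at 12) go to Red, those right go to Blue.
  H at 3 (w=20) → Red
  B at 5 (w=250) → Red
  D at 13 (w=3) → Red
  C at 24 (w=3) → Blue
  E at 27 (w=5) → Blue
  G at 29 (w=80) → Blue
  I at 30 (w=5) → Blue
  A at 32 (w=50) → Blue
  F at 39 (w=20) → Blue
Red captures 273; Blue captures 163.

273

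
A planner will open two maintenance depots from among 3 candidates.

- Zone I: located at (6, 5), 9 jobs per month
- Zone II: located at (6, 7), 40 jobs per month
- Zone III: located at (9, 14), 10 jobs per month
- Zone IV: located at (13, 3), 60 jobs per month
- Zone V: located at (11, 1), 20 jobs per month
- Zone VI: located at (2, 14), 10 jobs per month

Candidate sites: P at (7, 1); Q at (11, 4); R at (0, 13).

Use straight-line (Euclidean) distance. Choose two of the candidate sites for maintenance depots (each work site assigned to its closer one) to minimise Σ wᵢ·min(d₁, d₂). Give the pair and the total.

{Q, R}, total 586.2

Evaluate every pair (each demand assigned to the nearer of the two):
  {Q, R}: total = 586.2
  {P, Q}: total = 701.0
  {P, R}: total = 852.8
Best pair: {Q, R} with total 586.2.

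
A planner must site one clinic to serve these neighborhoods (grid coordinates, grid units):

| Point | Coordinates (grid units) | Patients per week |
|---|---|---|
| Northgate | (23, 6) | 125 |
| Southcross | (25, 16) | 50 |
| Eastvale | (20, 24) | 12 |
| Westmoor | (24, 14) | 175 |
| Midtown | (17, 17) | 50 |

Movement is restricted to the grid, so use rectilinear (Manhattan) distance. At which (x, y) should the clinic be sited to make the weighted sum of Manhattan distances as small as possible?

(24, 14)

Manhattan distance separates: Σwᵢ(|x−xᵢ|+|y−yᵢ|) = Σwᵢ|x−xᵢ| + Σwᵢ|y−yᵢ|, so x and y are optimised independently as 1-D weighted medians.
Total weight W = 412; half = 206.
x-coordinate, sorted with cumulative weight:
  x=17 (Midtown, w=50) cum 50
  x=20 (Eastvale, w=12) cum 62
  x=23 (Northgate, w=125) cum 187
  x=24 (Westmoor, w=175) cum 362  ← median
  x=25 (Southcross, w=50) cum 412
⇒ x* = 24
y-coordinate, sorted with cumulative weight:
  y=6 (Northgate, w=125) cum 125
  y=14 (Westmoor, w=175) cum 300  ← median
  y=16 (Southcross, w=50) cum 350
  y=17 (Midtown, w=50) cum 400
  y=24 (Eastvale, w=12) cum 412
⇒ y* = 14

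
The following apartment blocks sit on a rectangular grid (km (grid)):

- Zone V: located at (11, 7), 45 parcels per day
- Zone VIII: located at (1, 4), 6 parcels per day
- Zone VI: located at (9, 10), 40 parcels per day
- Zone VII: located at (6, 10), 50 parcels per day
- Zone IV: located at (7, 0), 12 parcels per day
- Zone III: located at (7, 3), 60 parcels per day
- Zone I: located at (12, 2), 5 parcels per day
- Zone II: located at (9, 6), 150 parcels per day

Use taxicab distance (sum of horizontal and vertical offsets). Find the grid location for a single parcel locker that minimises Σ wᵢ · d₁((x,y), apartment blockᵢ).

(9, 6)

Manhattan distance separates: Σwᵢ(|x−xᵢ|+|y−yᵢ|) = Σwᵢ|x−xᵢ| + Σwᵢ|y−yᵢ|, so x and y are optimised independently as 1-D weighted medians.
Total weight W = 368; half = 184.
x-coordinate, sorted with cumulative weight:
  x=1 (Zone VIII, w=6) cum 6
  x=6 (Zone VII, w=50) cum 56
  x=7 (Zone IV, w=12) cum 68
  x=7 (Zone III, w=60) cum 128
  x=9 (Zone VI, w=40) cum 168
  x=9 (Zone II, w=150) cum 318  ← median
  x=11 (Zone V, w=45) cum 363
  x=12 (Zone I, w=5) cum 368
⇒ x* = 9
y-coordinate, sorted with cumulative weight:
  y=0 (Zone IV, w=12) cum 12
  y=2 (Zone I, w=5) cum 17
  y=3 (Zone III, w=60) cum 77
  y=4 (Zone VIII, w=6) cum 83
  y=6 (Zone II, w=150) cum 233  ← median
  y=7 (Zone V, w=45) cum 278
  y=10 (Zone VI, w=40) cum 318
  y=10 (Zone VII, w=50) cum 368
⇒ y* = 6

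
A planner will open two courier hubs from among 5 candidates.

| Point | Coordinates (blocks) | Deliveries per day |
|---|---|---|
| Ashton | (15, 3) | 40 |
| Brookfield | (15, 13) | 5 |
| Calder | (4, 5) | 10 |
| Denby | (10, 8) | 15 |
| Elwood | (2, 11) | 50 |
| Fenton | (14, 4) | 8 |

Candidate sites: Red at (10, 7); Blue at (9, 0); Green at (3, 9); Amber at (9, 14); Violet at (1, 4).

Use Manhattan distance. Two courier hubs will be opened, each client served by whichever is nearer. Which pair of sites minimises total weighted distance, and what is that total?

Evaluate every pair (each demand assigned to the nearer of the two):
  {Red, Green}: total = 686
  {Blue, Green}: total = 832
  {Red, Violet}: total = 926
  {Red, Amber}: total = 1046
  {Green, Violet}: total = 1094
  {Blue, Violet}: total = 1102
  {Green, Amber}: total = 1140
  {Red, Blue}: total = 1166
  {Blue, Amber}: total = 1172
  {Amber, Violet}: total = 1284
Best pair: {Red, Green} with total 686.

{Red, Green}, total 686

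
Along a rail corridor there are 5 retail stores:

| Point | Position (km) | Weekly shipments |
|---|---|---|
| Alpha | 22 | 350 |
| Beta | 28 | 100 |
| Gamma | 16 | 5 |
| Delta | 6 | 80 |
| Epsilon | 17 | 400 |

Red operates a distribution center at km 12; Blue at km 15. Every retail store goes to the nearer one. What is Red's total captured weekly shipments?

80

The indifferent point is the midpoint (12+15)/2 = 13.5; retail stores left of it (closer to Red at 12) go to Red, those right go to Blue.
  Delta at 6 (w=80) → Red
  Gamma at 16 (w=5) → Blue
  Epsilon at 17 (w=400) → Blue
  Alpha at 22 (w=350) → Blue
  Beta at 28 (w=100) → Blue
Red captures 80; Blue captures 855.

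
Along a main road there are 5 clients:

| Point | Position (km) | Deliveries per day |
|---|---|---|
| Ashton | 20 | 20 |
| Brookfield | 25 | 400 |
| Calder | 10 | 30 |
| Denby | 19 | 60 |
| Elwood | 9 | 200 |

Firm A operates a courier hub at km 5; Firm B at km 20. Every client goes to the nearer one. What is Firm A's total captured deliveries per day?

230

The indifferent point is the midpoint (5+20)/2 = 12.5; clients left of it (closer to Firm A at 5) go to Firm A, those right go to Firm B.
  Elwood at 9 (w=200) → Firm A
  Calder at 10 (w=30) → Firm A
  Denby at 19 (w=60) → Firm B
  Ashton at 20 (w=20) → Firm B
  Brookfield at 25 (w=400) → Firm B
Firm A captures 230; Firm B captures 480.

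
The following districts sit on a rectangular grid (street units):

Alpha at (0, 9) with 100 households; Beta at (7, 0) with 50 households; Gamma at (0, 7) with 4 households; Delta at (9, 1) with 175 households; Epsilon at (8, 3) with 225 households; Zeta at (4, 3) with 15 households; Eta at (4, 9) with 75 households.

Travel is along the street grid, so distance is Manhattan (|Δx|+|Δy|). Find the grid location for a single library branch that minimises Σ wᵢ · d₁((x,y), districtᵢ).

Manhattan distance separates: Σwᵢ(|x−xᵢ|+|y−yᵢ|) = Σwᵢ|x−xᵢ| + Σwᵢ|y−yᵢ|, so x and y are optimised independently as 1-D weighted medians.
Total weight W = 644; half = 322.
x-coordinate, sorted with cumulative weight:
  x=0 (Alpha, w=100) cum 100
  x=0 (Gamma, w=4) cum 104
  x=4 (Zeta, w=15) cum 119
  x=4 (Eta, w=75) cum 194
  x=7 (Beta, w=50) cum 244
  x=8 (Epsilon, w=225) cum 469  ← median
  x=9 (Delta, w=175) cum 644
⇒ x* = 8
y-coordinate, sorted with cumulative weight:
  y=0 (Beta, w=50) cum 50
  y=1 (Delta, w=175) cum 225
  y=3 (Epsilon, w=225) cum 450  ← median
  y=3 (Zeta, w=15) cum 465
  y=7 (Gamma, w=4) cum 469
  y=9 (Alpha, w=100) cum 569
  y=9 (Eta, w=75) cum 644
⇒ y* = 3

(8, 3)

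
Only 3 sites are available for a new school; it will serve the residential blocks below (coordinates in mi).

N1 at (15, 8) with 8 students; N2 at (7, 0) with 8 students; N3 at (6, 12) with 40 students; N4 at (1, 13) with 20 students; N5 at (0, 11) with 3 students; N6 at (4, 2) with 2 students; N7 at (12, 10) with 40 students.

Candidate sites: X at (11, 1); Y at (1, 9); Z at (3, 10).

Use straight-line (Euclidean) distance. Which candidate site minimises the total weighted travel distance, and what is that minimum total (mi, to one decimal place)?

Total weighted distance at each candidate:
  X (11, 1): total = 1314.2
  Y (1, 9): total = 975.8
  Z (3, 10): total = 785.4
Minimum is at Z with total 785.4 mi.

Z, total 785.4 mi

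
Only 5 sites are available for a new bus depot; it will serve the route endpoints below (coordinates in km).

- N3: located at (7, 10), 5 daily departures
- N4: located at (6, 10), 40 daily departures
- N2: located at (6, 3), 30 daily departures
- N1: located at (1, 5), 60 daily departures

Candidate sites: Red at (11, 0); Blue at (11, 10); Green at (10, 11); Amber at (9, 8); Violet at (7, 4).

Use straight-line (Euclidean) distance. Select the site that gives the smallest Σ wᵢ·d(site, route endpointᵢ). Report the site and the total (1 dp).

Total weighted distance at each candidate:
  Red (11, 0): total = 1346.8
  Blue (11, 10): total = 1148.9
  Green (10, 11): total = 1098.1
  Amber (9, 8): total = 845.9
  Violet (7, 4): total = 680.7
Minimum is at Violet with total 680.7 km.

Violet, total 680.7 km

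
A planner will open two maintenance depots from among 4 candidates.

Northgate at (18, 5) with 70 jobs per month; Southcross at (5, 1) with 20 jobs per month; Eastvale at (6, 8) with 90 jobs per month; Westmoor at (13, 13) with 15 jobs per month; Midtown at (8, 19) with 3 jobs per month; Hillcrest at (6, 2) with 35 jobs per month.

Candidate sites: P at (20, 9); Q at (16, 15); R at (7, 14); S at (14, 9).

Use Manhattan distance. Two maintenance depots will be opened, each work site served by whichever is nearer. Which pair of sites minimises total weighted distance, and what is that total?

Evaluate every pair (each demand assigned to the nearer of the two):
  {P, R}: total = 1928
  {R, S}: total = 2038
  {P, S}: total = 2218
  {Q, R}: total = 2318
  {Q, S}: total = 2346
  {P, Q}: total = 3076
Best pair: {P, R} with total 1928.

{P, R}, total 1928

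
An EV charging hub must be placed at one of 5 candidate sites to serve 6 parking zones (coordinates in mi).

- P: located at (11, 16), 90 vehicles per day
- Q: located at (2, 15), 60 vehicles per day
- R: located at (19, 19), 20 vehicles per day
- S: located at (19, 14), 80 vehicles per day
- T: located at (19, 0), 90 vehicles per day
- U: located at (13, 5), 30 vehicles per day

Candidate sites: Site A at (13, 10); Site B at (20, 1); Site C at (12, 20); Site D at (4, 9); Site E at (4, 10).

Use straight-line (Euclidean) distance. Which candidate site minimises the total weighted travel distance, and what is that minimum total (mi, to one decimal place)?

Site A, total 3287.0 mi

Total weighted distance at each candidate:
  Site A (13, 10): total = 3287.0
  Site B (20, 1): total = 4715.3
  Site C (12, 20): total = 4278.9
  Site D (4, 9): total = 4765.7
  Site E (4, 10): total = 4676.0
Minimum is at Site A with total 3287.0 mi.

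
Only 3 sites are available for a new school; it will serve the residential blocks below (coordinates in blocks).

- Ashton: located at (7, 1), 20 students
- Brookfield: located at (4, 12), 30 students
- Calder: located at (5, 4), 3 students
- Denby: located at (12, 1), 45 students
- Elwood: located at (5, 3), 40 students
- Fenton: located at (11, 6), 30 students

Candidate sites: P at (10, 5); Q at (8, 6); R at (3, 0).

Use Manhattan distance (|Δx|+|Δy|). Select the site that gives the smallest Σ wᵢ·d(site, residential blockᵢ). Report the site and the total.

P, total 1158 blocks

Total weighted distance at each candidate:
  P (10, 5): total = 1158
  Q (8, 6): total = 1170
  R (3, 0): total = 1578
Minimum is at P with total 1158 blocks.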